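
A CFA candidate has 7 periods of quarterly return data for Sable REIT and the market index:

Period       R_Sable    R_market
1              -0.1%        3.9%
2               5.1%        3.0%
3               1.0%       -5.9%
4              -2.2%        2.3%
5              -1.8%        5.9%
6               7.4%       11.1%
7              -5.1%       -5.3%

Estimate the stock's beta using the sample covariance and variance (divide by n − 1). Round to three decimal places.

0.427

Mean R_i = (-0.1 + 5.1 + 1.0 − 2.2 − 1.8 + 7.4 − 5.1) / 7 = 0.6143%
Mean R_m = (3.9 + 3.0 − 5.9 + 2.3 + 5.9 + 11.1 − 5.3) / 7 = 2.1429%
Σ(R_i − R̄_i)(R_m − R̄_m) = 93.2857  ⇒  Cov = 93.2857 / 6 = 15.5476
Σ(R_m − R̄_m)² = 218.2771  ⇒  Var(R_m) = 218.2771 / 6 = 36.3795
β = Cov / Var(R_m) = 15.5476 / 36.3795 = 0.4274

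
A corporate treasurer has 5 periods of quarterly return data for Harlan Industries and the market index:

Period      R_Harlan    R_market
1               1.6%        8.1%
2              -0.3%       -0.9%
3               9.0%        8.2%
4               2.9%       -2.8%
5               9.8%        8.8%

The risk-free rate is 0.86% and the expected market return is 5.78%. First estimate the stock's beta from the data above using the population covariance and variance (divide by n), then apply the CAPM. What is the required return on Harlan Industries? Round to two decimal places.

Mean R_i = (1.6 − 0.3 + 9.0 + 2.9 + 9.8) / 5 = 4.6000%
Mean R_m = (8.1 − 0.9 + 8.2 − 2.8 + 8.8) / 5 = 4.2800%
Σ(R_i − R̄_i)(R_m − R̄_m) = 66.7100  ⇒  Cov = 66.7100 / 5 = 13.3420
Σ(R_m − R̄_m)² = 127.3480  ⇒  Var(R_m) = 127.3480 / 5 = 25.4696
β = Cov / Var(R_m) = 13.3420 / 25.4696 = 0.5238
MRP = 5.78% − 0.86% = 4.92%
E(R) = R_f + β × MRP = 0.86% + 0.5238 × 4.92% = 3.44%

3.44%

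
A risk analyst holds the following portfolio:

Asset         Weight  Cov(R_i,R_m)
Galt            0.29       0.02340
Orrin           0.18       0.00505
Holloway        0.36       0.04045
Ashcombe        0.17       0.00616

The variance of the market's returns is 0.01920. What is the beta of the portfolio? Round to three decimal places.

1.214

β_Galt = 0.02340 / 0.01920 = 1.2188
β_Orrin = 0.00505 / 0.01920 = 0.2630
β_Holloway = 0.04045 / 0.01920 = 2.1068
β_Ashcombe = 0.00616 / 0.01920 = 0.3208
β_P = Σ w_i β_i = 0.29×1.2188 + 0.18×0.2630 + 0.36×2.1068 + 0.17×0.3208 = 1.2138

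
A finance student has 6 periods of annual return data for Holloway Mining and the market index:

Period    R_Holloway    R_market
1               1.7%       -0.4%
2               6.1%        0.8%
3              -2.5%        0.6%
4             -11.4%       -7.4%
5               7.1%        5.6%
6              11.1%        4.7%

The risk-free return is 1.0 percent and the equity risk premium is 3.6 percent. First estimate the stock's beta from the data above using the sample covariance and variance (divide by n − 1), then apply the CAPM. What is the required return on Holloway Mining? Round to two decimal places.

6.77%

Mean R_i = (1.7 + 6.1 − 2.5 − 11.4 + 7.1 + 11.1) / 6 = 2.0167%
Mean R_m = (-0.4 + 0.8 + 0.6 − 7.4 + 5.6 + 4.7) / 6 = 0.6500%
Σ(R_i − R̄_i)(R_m − R̄_m) = 171.1250  ⇒  Cov = 171.1250 / 5 = 34.2250
Σ(R_m − R̄_m)² = 106.8350  ⇒  Var(R_m) = 106.8350 / 5 = 21.3670
β = Cov / Var(R_m) = 34.2250 / 21.3670 = 1.6018
E(R) = R_f + β × MRP = 1.0% + 1.6018 × 3.6% = 6.77%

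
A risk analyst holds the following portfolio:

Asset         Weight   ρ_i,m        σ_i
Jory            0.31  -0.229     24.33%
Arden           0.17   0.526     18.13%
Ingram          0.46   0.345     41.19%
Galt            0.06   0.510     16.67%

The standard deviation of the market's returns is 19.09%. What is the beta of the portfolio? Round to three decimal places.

β_Jory = -0.229 × 24.33% / 19.09% = -0.2919
β_Arden = 0.526 × 18.13% / 19.09% = 0.4995
β_Ingram = 0.345 × 41.19% / 19.09% = 0.7444
β_Galt = 0.510 × 16.67% / 19.09% = 0.4453
β_P = Σ w_i β_i = 0.31×-0.2919 + 0.17×0.4995 + 0.46×0.7444 + 0.06×0.4453 = 0.3636

0.364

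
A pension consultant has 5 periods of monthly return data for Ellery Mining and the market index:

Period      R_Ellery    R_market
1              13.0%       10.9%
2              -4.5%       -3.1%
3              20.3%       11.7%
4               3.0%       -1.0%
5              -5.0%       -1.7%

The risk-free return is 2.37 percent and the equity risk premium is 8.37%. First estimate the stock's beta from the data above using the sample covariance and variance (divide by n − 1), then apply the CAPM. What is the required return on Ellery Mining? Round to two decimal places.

Mean R_i = (13.0 − 4.5 + 20.3 + 3.0 − 5.0) / 5 = 5.3600%
Mean R_m = (10.9 − 3.1 + 11.7 − 1.0 − 1.7) / 5 = 3.3600%
Σ(R_i − R̄_i)(R_m − R̄_m) = 308.6120  ⇒  Cov = 308.6120 / 4 = 77.1530
Σ(R_m − R̄_m)² = 212.7520  ⇒  Var(R_m) = 212.7520 / 4 = 53.1880
β = Cov / Var(R_m) = 77.1530 / 53.1880 = 1.4506
E(R) = R_f + β × MRP = 2.37% + 1.4506 × 8.37% = 14.51%

14.51%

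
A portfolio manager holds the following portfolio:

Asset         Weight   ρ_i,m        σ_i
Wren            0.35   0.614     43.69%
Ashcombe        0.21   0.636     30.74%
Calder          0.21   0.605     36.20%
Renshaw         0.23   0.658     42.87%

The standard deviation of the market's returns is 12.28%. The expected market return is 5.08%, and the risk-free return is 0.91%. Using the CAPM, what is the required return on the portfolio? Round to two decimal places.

9.26%

β_Wren = 0.614 × 43.69% / 12.28% = 2.1845
β_Ashcombe = 0.636 × 30.74% / 12.28% = 1.5921
β_Calder = 0.605 × 36.20% / 12.28% = 1.7835
β_Renshaw = 0.658 × 42.87% / 12.28% = 2.2971
β_P = Σ w_i β_i = 0.35×2.1845 + 0.21×1.5921 + 0.21×1.7835 + 0.23×2.2971 = 2.0018
MRP = 5.08% − 0.91% = 4.17%
E(R_P) = R_f + β_P × MRP = 0.91% + 2.0018 × 4.17% = 9.26%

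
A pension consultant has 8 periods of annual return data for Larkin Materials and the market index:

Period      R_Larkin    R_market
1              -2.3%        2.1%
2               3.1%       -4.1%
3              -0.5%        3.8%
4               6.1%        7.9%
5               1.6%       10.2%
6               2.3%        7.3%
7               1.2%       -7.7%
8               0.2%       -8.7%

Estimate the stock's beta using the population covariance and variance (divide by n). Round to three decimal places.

0.093

Mean R_i = (-2.3 + 3.1 − 0.5 + 6.1 + 1.6 + 2.3 + 1.2 + 0.2) / 8 = 1.4625%
Mean R_m = (2.1 − 4.1 + 3.8 + 7.9 + 10.2 + 7.3 − 7.7 − 8.7) / 8 = 1.3500%
Σ(R_i − R̄_i)(R_m − R̄_m) = 35.0850  ⇒  Cov = 35.0850 / 8 = 4.3856
Σ(R_m − R̄_m)² = 375.8000  ⇒  Var(R_m) = 375.8000 / 8 = 46.9750
β = Cov / Var(R_m) = 4.3856 / 46.9750 = 0.0934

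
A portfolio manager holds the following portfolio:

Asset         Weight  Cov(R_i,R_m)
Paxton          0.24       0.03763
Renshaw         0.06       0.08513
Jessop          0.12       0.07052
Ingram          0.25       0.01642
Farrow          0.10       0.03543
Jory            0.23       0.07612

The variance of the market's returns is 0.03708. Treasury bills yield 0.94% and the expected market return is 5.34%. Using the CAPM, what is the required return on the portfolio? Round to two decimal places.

6.61%

β_Paxton = 0.03763 / 0.03708 = 1.0148
β_Renshaw = 0.08513 / 0.03708 = 2.2958
β_Jessop = 0.07052 / 0.03708 = 1.9018
β_Ingram = 0.01642 / 0.03708 = 0.4428
β_Farrow = 0.03543 / 0.03708 = 0.9555
β_Jory = 0.07612 / 0.03708 = 2.0529
β_P = Σ w_i β_i = 0.24×1.0148 + 0.06×2.2958 + 0.12×1.9018 + 0.25×0.4428 + 0.10×0.9555 + 0.23×2.0529 = 1.2879
MRP = 5.34% − 0.94% = 4.40%
E(R_P) = R_f + β_P × MRP = 0.94% + 1.2879 × 4.40% = 6.61%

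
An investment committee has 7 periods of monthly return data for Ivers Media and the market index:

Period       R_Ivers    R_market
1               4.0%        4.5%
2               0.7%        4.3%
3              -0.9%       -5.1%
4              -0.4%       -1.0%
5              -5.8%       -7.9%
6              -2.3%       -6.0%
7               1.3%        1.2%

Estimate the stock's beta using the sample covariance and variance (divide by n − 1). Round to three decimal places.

Mean R_i = (4.0 + 0.7 − 0.9 − 0.4 − 5.8 − 2.3 + 1.3) / 7 = -0.4857%
Mean R_m = (4.5 + 4.3 − 5.1 − 1.0 − 7.9 − 6.0 + 1.2) / 7 = -1.4286%
Σ(R_i − R̄_i)(R_m − R̄_m) = 82.3229  ⇒  Cov = 82.3229 / 6 = 13.7205
Σ(R_m − R̄_m)² = 151.3143  ⇒  Var(R_m) = 151.3143 / 6 = 25.2191
β = Cov / Var(R_m) = 13.7205 / 25.2191 = 0.5441

0.544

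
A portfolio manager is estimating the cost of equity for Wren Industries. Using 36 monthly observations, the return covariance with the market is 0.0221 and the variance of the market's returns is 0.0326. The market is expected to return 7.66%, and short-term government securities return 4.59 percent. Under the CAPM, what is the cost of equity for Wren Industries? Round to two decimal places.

β = Cov(R_i, R_m) / Var(R_m) = 0.0221 / 0.0326 = 0.6779
MRP = 7.66% − 4.59% = 3.07%
E(R) = R_f + β × MRP = 4.59% + 0.6779 × 3.07% = 6.67%

6.67%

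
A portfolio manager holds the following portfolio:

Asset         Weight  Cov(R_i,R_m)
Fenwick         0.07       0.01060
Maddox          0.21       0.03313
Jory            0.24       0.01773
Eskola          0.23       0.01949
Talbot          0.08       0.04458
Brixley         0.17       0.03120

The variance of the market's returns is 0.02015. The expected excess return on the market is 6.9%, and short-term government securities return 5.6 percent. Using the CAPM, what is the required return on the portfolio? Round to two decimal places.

14.27%

β_Fenwick = 0.01060 / 0.02015 = 0.5261
β_Maddox = 0.03313 / 0.02015 = 1.6442
β_Jory = 0.01773 / 0.02015 = 0.8799
β_Eskola = 0.01949 / 0.02015 = 0.9672
β_Talbot = 0.04458 / 0.02015 = 2.2124
β_Brixley = 0.03120 / 0.02015 = 1.5484
β_P = Σ w_i β_i = 0.07×0.5261 + 0.21×1.6442 + 0.24×0.8799 + 0.23×0.9672 + 0.08×2.2124 + 0.17×1.5484 = 1.2560
E(R_P) = R_f + β_P × MRP = 5.6% + 1.2560 × 6.9% = 14.27%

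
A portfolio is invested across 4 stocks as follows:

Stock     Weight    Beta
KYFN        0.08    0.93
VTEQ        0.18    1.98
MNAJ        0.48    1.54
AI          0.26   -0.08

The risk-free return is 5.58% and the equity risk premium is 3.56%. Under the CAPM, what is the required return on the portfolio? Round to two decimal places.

9.67%

β_P = Σ w_i β_i = 0.08×0.93 + 0.18×1.98 + 0.48×1.54 + 0.26×-0.08 = 1.1492
E(R_P) = R_f + β_P × MRP = 5.58% + 1.1492 × 3.56% = 9.67%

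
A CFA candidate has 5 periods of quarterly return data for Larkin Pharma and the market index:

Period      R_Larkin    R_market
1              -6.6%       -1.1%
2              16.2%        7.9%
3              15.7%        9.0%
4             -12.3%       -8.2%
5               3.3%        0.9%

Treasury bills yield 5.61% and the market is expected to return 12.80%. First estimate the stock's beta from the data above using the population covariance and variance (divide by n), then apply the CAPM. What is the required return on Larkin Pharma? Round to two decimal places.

Mean R_i = (-6.6 + 16.2 + 15.7 − 12.3 + 3.3) / 5 = 3.2600%
Mean R_m = (-1.1 + 7.9 + 9.0 − 8.2 + 0.9) / 5 = 1.7000%
Σ(R_i − R̄_i)(R_m − R̄_m) = 352.6600  ⇒  Cov = 352.6600 / 5 = 70.5320
Σ(R_m − R̄_m)² = 198.2200  ⇒  Var(R_m) = 198.2200 / 5 = 39.6440
β = Cov / Var(R_m) = 70.5320 / 39.6440 = 1.7791
MRP = 12.80% − 5.61% = 7.19%
E(R) = R_f + β × MRP = 5.61% + 1.7791 × 7.19% = 18.40%

18.40%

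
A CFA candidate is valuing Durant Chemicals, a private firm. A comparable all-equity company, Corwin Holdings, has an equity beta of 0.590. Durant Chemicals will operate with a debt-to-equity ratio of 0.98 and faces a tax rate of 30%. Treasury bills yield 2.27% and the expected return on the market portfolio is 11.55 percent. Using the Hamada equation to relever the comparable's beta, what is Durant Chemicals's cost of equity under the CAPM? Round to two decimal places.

11.50%

β_L = β_U × [1 + (1 − t)(D/E)] = 0.590 × [1 + (1 − 0.30) × 0.98]
    = 0.590 × [1 + 0.70 × 0.98] = 0.590 × 1.6860 = 0.9947
MRP = 11.55% − 2.27% = 9.28%
E(R) = R_f + β_L × MRP = 2.27% + 0.9947 × 9.28% = 11.50%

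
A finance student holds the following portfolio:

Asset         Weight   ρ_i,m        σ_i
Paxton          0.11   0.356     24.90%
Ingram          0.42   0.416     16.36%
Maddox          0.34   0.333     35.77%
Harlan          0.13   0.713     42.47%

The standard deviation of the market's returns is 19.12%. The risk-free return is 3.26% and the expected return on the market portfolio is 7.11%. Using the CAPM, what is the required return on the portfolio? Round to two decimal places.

β_Paxton = 0.356 × 24.90% / 19.12% = 0.4636
β_Ingram = 0.416 × 16.36% / 19.12% = 0.3559
β_Maddox = 0.333 × 35.77% / 19.12% = 0.6230
β_Harlan = 0.713 × 42.47% / 19.12% = 1.5837
β_P = Σ w_i β_i = 0.11×0.4636 + 0.42×0.3559 + 0.34×0.6230 + 0.13×1.5837 = 0.6182
MRP = 7.11% − 3.26% = 3.85%
E(R_P) = R_f + β_P × MRP = 3.26% + 0.6182 × 3.85% = 5.64%

5.64%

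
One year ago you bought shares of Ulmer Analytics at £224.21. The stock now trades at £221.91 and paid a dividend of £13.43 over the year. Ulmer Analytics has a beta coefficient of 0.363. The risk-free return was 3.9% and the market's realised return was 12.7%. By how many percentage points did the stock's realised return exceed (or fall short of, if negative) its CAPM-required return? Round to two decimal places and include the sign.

Realised HPR = (P1 + D1 − P0) / P0 = (221.91 + 13.43 − 224.21) / 224.21 = 11.13 / 224.21 = 4.9641%
MRP = 12.7% − 3.9% = 8.80%
CAPM required = R_f + β·MRP = 3.9% + 0.363 × 8.8% = 7.0944%
α = realised − required = 4.9641% − 7.0944% = -2.13%

-2.13%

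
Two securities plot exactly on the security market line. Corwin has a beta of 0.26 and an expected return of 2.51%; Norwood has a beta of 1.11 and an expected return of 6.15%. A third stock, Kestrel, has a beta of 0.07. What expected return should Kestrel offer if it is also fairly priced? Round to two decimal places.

1.70%

MRP (SML slope) = (6.15% − 2.51%) / (1.11 − 0.26) = 3.64% / 0.85 = 4.2824%
R_f (intercept) = 2.51% − 0.26 × 4.2824% = 1.3966%
E(R_Kestrel) = R_f + β × MRP = 1.3966% + 0.07 × 4.2824% = 1.70%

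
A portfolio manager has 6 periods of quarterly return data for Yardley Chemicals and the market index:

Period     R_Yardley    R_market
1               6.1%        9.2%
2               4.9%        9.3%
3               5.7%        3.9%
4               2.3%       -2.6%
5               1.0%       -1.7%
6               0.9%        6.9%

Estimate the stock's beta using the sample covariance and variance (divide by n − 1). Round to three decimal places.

Mean R_i = (6.1 + 4.9 + 5.7 + 2.3 + 1.0 + 0.9) / 6 = 3.4833%
Mean R_m = (9.2 + 9.3 + 3.9 − 2.6 − 1.7 + 6.9) / 6 = 4.1667%
Σ(R_i − R̄_i)(R_m − R̄_m) = 35.3667  ⇒  Cov = 35.3667 / 5 = 7.0733
Σ(R_m − R̄_m)² = 139.4333  ⇒  Var(R_m) = 139.4333 / 5 = 27.8867
β = Cov / Var(R_m) = 7.0733 / 27.8867 = 0.2536

0.254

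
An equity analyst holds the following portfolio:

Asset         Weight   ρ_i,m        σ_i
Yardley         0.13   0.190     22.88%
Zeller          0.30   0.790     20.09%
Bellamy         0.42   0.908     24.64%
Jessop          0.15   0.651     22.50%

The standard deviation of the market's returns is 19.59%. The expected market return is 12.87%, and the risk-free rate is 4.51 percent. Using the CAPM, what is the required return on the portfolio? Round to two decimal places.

11.73%

β_Yardley = 0.190 × 22.88% / 19.59% = 0.2219
β_Zeller = 0.790 × 20.09% / 19.59% = 0.8102
β_Bellamy = 0.908 × 24.64% / 19.59% = 1.1421
β_Jessop = 0.651 × 22.50% / 19.59% = 0.7477
β_P = Σ w_i β_i = 0.13×0.2219 + 0.30×0.8102 + 0.42×1.1421 + 0.15×0.7477 = 0.8637
MRP = 12.87% − 4.51% = 8.36%
E(R_P) = R_f + β_P × MRP = 4.51% + 0.8637 × 8.36% = 11.73%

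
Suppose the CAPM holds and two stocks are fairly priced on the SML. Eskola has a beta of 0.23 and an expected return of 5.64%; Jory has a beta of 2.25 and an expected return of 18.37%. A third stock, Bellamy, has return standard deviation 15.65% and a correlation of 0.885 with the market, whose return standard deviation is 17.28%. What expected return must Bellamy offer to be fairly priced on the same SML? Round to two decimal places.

9.24%

MRP = (18.37% − 5.64%) / (2.25 − 0.23) = 6.3020%
R_f = 5.64% − 0.23 × 6.3020% = 4.1905%
β_Bellamy = ρ·σ_i/σ_m = 0.885 × 15.65 / 17.28 = 0.8015
E(R_Bellamy) = R_f + β × MRP = 4.1905% + 0.8015 × 6.3020% = 9.24%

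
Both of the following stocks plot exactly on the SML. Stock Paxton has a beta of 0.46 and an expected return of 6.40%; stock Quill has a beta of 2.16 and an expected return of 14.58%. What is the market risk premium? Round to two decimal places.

4.81%

Both satisfy E(R) = R_f + β·MRP, so the slope of the SML is
MRP = (14.58% − 6.40%) / (2.16 − 0.46) = 8.18% / 1.70 = 4.8118%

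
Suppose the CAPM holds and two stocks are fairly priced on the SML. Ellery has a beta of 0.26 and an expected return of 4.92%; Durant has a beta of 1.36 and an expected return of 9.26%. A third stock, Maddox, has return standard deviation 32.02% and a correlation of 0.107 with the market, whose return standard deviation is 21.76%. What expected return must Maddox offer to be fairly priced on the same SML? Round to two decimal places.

4.52%

MRP = (9.26% − 4.92%) / (1.36 − 0.26) = 3.9455%
R_f = 4.92% − 0.26 × 3.9455% = 3.8942%
β_Maddox = ρ·σ_i/σ_m = 0.107 × 32.02 / 21.76 = 0.1575
E(R_Maddox) = R_f + β × MRP = 3.8942% + 0.1575 × 3.9455% = 4.52%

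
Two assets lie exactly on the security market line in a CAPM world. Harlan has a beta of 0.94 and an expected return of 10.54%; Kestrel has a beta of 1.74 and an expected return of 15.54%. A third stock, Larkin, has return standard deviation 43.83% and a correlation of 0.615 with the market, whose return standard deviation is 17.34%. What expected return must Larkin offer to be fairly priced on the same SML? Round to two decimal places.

14.38%

MRP = (15.54% − 10.54%) / (1.74 − 0.94) = 6.2500%
R_f = 10.54% − 0.94 × 6.2500% = 4.6650%
β_Larkin = ρ·σ_i/σ_m = 0.615 × 43.83 / 17.34 = 1.5545
E(R_Larkin) = R_f + β × MRP = 4.6650% + 1.5545 × 6.2500% = 14.38%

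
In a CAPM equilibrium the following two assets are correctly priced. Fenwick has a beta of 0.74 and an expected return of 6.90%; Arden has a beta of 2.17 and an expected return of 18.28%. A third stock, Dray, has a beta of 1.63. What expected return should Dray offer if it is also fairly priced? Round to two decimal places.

MRP (SML slope) = (18.28% − 6.90%) / (2.17 − 0.74) = 11.38% / 1.43 = 7.9580%
R_f (intercept) = 6.90% − 0.74 × 7.9580% = 1.0111%
E(R_Dray) = R_f + β × MRP = 1.0111% + 1.63 × 7.9580% = 13.98%

13.98%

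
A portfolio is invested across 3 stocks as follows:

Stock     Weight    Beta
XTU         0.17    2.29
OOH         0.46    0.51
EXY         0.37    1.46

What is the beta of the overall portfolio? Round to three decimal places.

1.164

β_P = Σ w_i β_i = 0.17×2.29 + 0.46×0.51 + 0.37×1.46 = 1.1641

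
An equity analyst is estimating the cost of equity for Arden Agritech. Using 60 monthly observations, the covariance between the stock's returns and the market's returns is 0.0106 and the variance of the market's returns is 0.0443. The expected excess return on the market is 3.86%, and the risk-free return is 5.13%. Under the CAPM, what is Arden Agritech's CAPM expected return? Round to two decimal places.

β = Cov(R_i, R_m) / Var(R_m) = 0.0106 / 0.0443 = 0.2393
E(R) = R_f + β × MRP = 5.13% + 0.2393 × 3.86% = 6.05%

6.05%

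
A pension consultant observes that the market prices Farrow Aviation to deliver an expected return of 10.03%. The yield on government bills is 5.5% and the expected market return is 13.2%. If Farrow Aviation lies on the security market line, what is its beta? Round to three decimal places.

0.588

MRP = 13.2% − 5.5% = 7.70%
β = (E(R) − R_f) / MRP = (10.03% − 5.5%) / 7.7% = 4.53% / 7.7% = 0.588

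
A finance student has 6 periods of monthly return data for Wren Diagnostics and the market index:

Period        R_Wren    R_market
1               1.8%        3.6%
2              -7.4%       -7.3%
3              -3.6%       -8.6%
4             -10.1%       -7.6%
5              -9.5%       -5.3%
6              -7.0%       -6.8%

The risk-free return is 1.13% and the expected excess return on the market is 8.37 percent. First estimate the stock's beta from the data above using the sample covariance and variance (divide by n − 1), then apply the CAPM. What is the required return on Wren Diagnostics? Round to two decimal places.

7.33%

Mean R_i = (1.8 − 7.4 − 3.6 − 10.1 − 9.5 − 7.0) / 6 = -5.9667%
Mean R_m = (3.6 − 7.3 − 8.6 − 7.6 − 5.3 − 6.8) / 6 = -5.3333%
Σ(R_i − R̄_i)(R_m − R̄_m) = 75.2367  ⇒  Cov = 75.2367 / 5 = 15.0473
Σ(R_m − R̄_m)² = 101.6333  ⇒  Var(R_m) = 101.6333 / 5 = 20.3267
β = Cov / Var(R_m) = 15.0473 / 20.3267 = 0.7403
E(R) = R_f + β × MRP = 1.13% + 0.7403 × 8.37% = 7.33%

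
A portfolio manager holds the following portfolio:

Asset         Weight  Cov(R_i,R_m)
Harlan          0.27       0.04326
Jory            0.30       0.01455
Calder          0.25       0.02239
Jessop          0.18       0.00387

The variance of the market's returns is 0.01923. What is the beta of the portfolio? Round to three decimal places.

1.162

β_Harlan = 0.04326 / 0.01923 = 2.2496
β_Jory = 0.01455 / 0.01923 = 0.7566
β_Calder = 0.02239 / 0.01923 = 1.1643
β_Jessop = 0.00387 / 0.01923 = 0.2012
β_P = Σ w_i β_i = 0.27×2.2496 + 0.30×0.7566 + 0.25×1.1643 + 0.18×0.2012 = 1.1617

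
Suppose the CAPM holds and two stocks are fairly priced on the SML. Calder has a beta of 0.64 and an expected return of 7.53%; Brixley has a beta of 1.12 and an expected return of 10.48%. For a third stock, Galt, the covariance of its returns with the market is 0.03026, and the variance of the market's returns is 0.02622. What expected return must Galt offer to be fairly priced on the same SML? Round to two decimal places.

MRP = (10.48% − 7.53%) / (1.12 − 0.64) = 6.1458%
R_f = 7.53% − 0.64 × 6.1458% = 3.5967%
β_Galt = Cov / Var(R_m) = 0.03026 / 0.02622 = 1.1541
E(R_Galt) = R_f + β × MRP = 3.5967% + 1.1541 × 6.1458% = 10.69%

10.69%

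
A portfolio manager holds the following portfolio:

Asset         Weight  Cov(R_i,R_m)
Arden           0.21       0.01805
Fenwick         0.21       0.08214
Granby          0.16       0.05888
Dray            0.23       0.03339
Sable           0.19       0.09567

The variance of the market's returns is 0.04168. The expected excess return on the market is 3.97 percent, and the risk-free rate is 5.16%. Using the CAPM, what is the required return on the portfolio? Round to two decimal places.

β_Arden = 0.01805 / 0.04168 = 0.4331
β_Fenwick = 0.08214 / 0.04168 = 1.9707
β_Granby = 0.05888 / 0.04168 = 1.4127
β_Dray = 0.03339 / 0.04168 = 0.8011
β_Sable = 0.09567 / 0.04168 = 2.2953
β_P = Σ w_i β_i = 0.21×0.4331 + 0.21×1.9707 + 0.16×1.4127 + 0.23×0.8011 + 0.19×2.2953 = 1.3512
E(R_P) = R_f + β_P × MRP = 5.16% + 1.3512 × 3.97% = 10.52%

10.52%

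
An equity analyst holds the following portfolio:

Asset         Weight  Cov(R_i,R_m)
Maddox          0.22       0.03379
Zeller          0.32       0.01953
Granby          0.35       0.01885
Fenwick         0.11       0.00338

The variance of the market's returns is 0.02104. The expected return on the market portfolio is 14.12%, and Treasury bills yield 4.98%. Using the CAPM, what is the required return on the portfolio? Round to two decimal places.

β_Maddox = 0.03379 / 0.02104 = 1.6060
β_Zeller = 0.01953 / 0.02104 = 0.9282
β_Granby = 0.01885 / 0.02104 = 0.8959
β_Fenwick = 0.00338 / 0.02104 = 0.1606
β_P = Σ w_i β_i = 0.22×1.6060 + 0.32×0.9282 + 0.35×0.8959 + 0.11×0.1606 = 0.9816
MRP = 14.12% − 4.98% = 9.14%
E(R_P) = R_f + β_P × MRP = 4.98% + 0.9816 × 9.14% = 13.95%

13.95%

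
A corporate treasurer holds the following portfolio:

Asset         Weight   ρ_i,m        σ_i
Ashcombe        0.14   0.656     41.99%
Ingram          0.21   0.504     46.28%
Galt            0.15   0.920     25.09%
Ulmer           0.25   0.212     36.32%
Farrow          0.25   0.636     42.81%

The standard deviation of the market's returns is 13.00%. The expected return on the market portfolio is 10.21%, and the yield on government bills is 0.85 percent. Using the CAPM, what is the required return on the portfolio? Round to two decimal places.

β_Ashcombe = 0.656 × 41.99% / 13.00% = 2.1189
β_Ingram = 0.504 × 46.28% / 13.00% = 1.7942
β_Galt = 0.920 × 25.09% / 13.00% = 1.7756
β_Ulmer = 0.212 × 36.32% / 13.00% = 0.5923
β_Farrow = 0.636 × 42.81% / 13.00% = 2.0944
β_P = Σ w_i β_i = 0.14×2.1189 + 0.21×1.7942 + 0.15×1.7756 + 0.25×0.5923 + 0.25×2.0944 = 1.6114
MRP = 10.21% − 0.85% = 9.36%
E(R_P) = R_f + β_P × MRP = 0.85% + 1.6114 × 9.36% = 15.93%

15.93%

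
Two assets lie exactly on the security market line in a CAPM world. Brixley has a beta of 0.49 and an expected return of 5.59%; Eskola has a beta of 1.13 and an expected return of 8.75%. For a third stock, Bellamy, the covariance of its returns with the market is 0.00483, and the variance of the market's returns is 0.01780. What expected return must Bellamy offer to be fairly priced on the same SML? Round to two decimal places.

MRP = (8.75% − 5.59%) / (1.13 − 0.49) = 4.9375%
R_f = 5.59% − 0.49 × 4.9375% = 3.1706%
β_Bellamy = Cov / Var(R_m) = 0.00483 / 0.01780 = 0.2713
E(R_Bellamy) = R_f + β × MRP = 3.1706% + 0.2713 × 4.9375% = 4.51%

4.51%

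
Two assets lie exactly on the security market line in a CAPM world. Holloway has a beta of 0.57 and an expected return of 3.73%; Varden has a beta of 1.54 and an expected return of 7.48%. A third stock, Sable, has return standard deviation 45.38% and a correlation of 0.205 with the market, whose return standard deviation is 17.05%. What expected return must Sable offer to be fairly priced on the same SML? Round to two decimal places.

MRP = (7.48% − 3.73%) / (1.54 − 0.57) = 3.8660%
R_f = 3.73% − 0.57 × 3.8660% = 1.5264%
β_Sable = ρ·σ_i/σ_m = 0.205 × 45.38 / 17.05 = 0.5456
E(R_Sable) = R_f + β × MRP = 1.5264% + 0.5456 × 3.8660% = 3.64%

3.64%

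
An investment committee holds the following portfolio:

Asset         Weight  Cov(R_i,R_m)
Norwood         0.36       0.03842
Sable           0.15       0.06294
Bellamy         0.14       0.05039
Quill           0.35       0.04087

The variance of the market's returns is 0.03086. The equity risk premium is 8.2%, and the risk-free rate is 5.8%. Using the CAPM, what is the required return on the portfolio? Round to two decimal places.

β_Norwood = 0.03842 / 0.03086 = 1.2450
β_Sable = 0.06294 / 0.03086 = 2.0395
β_Bellamy = 0.05039 / 0.03086 = 1.6329
β_Quill = 0.04087 / 0.03086 = 1.3244
β_P = Σ w_i β_i = 0.36×1.2450 + 0.15×2.0395 + 0.14×1.6329 + 0.35×1.3244 = 1.4463
E(R_P) = R_f + β_P × MRP = 5.8% + 1.4463 × 8.2% = 17.66%

17.66%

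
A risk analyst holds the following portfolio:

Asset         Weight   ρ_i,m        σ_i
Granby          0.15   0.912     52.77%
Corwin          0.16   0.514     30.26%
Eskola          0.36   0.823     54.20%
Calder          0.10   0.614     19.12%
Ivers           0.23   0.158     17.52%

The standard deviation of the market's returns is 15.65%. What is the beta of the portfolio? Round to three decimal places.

1.762

β_Granby = 0.912 × 52.77% / 15.65% = 3.0752
β_Corwin = 0.514 × 30.26% / 15.65% = 0.9938
β_Eskola = 0.823 × 54.20% / 15.65% = 2.8503
β_Calder = 0.614 × 19.12% / 15.65% = 0.7501
β_Ivers = 0.158 × 17.52% / 15.65% = 0.1769
β_P = Σ w_i β_i = 0.15×3.0752 + 0.16×0.9938 + 0.36×2.8503 + 0.10×0.7501 + 0.23×0.1769 = 1.7621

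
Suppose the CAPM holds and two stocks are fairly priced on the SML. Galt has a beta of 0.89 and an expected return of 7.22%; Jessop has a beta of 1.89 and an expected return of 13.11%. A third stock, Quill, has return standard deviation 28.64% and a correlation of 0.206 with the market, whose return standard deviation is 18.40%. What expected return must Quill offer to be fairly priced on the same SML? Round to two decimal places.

3.87%

MRP = (13.11% − 7.22%) / (1.89 − 0.89) = 5.8900%
R_f = 7.22% − 0.89 × 5.8900% = 1.9779%
β_Quill = ρ·σ_i/σ_m = 0.206 × 28.64 / 18.40 = 0.3206
E(R_Quill) = R_f + β × MRP = 1.9779% + 0.3206 × 5.8900% = 3.87%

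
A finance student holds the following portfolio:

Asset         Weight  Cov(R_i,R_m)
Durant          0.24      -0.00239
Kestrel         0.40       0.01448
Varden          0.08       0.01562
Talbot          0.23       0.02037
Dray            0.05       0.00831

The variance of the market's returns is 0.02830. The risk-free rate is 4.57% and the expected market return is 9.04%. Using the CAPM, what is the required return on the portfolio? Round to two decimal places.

6.40%

β_Durant = -0.00239 / 0.02830 = -0.0845
β_Kestrel = 0.01448 / 0.02830 = 0.5117
β_Varden = 0.01562 / 0.02830 = 0.5519
β_Talbot = 0.02037 / 0.02830 = 0.7198
β_Dray = 0.00831 / 0.02830 = 0.2936
β_P = Σ w_i β_i = 0.24×-0.0845 + 0.40×0.5117 + 0.08×0.5519 + 0.23×0.7198 + 0.05×0.2936 = 0.4088
MRP = 9.04% − 4.57% = 4.47%
E(R_P) = R_f + β_P × MRP = 4.57% + 0.4088 × 4.47% = 6.40%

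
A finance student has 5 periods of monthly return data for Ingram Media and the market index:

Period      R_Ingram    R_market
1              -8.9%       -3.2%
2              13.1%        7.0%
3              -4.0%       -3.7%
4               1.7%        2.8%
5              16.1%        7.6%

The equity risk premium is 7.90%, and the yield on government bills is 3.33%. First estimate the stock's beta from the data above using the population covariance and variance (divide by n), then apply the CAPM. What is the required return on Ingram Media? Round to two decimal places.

Mean R_i = (-8.9 + 13.1 − 4.0 + 1.7 + 16.1) / 5 = 3.6000%
Mean R_m = (-3.2 + 7.0 − 3.7 + 2.8 + 7.6) / 5 = 2.1000%
Σ(R_i − R̄_i)(R_m − R̄_m) = 224.3000  ⇒  Cov = 224.3000 / 5 = 44.8600
Σ(R_m − R̄_m)² = 116.4800  ⇒  Var(R_m) = 116.4800 / 5 = 23.2960
β = Cov / Var(R_m) = 44.8600 / 23.2960 = 1.9257
E(R) = R_f + β × MRP = 3.33% + 1.9257 × 7.90% = 18.54%

18.54%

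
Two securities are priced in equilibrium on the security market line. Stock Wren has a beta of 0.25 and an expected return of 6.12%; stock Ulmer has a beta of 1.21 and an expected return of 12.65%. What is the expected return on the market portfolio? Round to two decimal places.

11.22%

Both satisfy E(R) = R_f + β·MRP, so the slope of the SML is
MRP = (12.65% − 6.12%) / (1.21 − 0.25) = 6.53% / 0.96 = 6.8021%
R_f = E(R_Wren) − β_Wren·MRP = 6.12% − 0.25 × 6.8021% = 4.4195%
E(R_m) = R_f + MRP = 4.4195% + 6.8021% = 11.22%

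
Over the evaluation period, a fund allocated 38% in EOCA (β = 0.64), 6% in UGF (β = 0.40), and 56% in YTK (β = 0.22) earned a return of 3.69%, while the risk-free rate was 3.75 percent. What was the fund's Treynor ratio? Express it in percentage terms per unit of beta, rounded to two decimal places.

β_P = 0.38×0.64 + 0.06×0.40 + 0.56×0.22 = 0.3904
Treynor = (R_P − R_f) / β_P = (3.69% − 3.75%) / 0.3904 = -0.06% / 0.3904 = -0.15%

-0.15%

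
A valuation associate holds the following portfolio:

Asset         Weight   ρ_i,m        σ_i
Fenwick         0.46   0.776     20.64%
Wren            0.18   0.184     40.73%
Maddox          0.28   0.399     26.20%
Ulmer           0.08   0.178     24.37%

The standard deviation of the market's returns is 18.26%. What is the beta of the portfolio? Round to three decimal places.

β_Fenwick = 0.776 × 20.64% / 18.26% = 0.8771
β_Wren = 0.184 × 40.73% / 18.26% = 0.4104
β_Maddox = 0.399 × 26.20% / 18.26% = 0.5725
β_Ulmer = 0.178 × 24.37% / 18.26% = 0.2376
β_P = Σ w_i β_i = 0.46×0.8771 + 0.18×0.4104 + 0.28×0.5725 + 0.08×0.2376 = 0.6566

0.657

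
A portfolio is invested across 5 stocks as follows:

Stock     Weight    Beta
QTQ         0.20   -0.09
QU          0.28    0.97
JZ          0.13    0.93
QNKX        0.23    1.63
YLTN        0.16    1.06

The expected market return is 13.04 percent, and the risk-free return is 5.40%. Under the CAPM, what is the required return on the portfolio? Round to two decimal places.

β_P = Σ w_i β_i = 0.20×-0.09 + 0.28×0.97 + 0.13×0.93 + 0.23×1.63 + 0.16×1.06 = 0.9190
MRP = 13.04% − 5.40% = 7.64%
E(R_P) = R_f + β_P × MRP = 5.40% + 0.9190 × 7.64% = 12.42%

12.42%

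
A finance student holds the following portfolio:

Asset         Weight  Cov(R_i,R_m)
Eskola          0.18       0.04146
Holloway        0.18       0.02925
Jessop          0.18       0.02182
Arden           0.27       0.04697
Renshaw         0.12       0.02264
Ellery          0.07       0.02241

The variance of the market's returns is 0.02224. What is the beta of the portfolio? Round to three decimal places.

1.512

β_Eskola = 0.04146 / 0.02224 = 1.8642
β_Holloway = 0.02925 / 0.02224 = 1.3152
β_Jessop = 0.02182 / 0.02224 = 0.9811
β_Arden = 0.04697 / 0.02224 = 2.1120
β_Renshaw = 0.02264 / 0.02224 = 1.0180
β_Ellery = 0.02241 / 0.02224 = 1.0076
β_P = Σ w_i β_i = 0.18×1.8642 + 0.18×1.3152 + 0.18×0.9811 + 0.27×2.1120 + 0.12×1.0180 + 0.07×1.0076 = 1.5118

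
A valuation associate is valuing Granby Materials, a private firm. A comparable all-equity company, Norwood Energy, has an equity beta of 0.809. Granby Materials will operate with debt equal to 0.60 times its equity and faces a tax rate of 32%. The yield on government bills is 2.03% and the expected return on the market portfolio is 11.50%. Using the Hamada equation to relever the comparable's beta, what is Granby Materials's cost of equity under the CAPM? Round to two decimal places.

β_L = β_U × [1 + (1 − t)(D/E)] = 0.809 × [1 + (1 − 0.32) × 0.60]
    = 0.809 × [1 + 0.68 × 0.60] = 0.809 × 1.4080 = 1.1391
MRP = 11.50% − 2.03% = 9.47%
E(R) = R_f + β_L × MRP = 2.03% + 1.1391 × 9.47% = 12.82%

12.82%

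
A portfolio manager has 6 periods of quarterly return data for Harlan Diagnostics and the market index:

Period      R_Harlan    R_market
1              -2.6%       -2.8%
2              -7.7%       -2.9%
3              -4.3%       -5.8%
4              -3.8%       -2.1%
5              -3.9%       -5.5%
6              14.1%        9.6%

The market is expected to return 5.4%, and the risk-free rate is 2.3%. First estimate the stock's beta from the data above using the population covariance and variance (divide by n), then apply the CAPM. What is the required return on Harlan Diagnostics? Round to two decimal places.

Mean R_i = (-2.6 − 7.7 − 4.3 − 3.8 − 3.9 + 14.1) / 6 = -1.3667%
Mean R_m = (-2.8 − 2.9 − 5.8 − 2.1 − 5.5 + 9.6) / 6 = -1.5833%
Σ(R_i − R̄_i)(R_m − R̄_m) = 206.3567  ⇒  Cov = 206.3567 / 6 = 34.3928
Σ(R_m − R̄_m)² = 161.6683  ⇒  Var(R_m) = 161.6683 / 6 = 26.9447
β = Cov / Var(R_m) = 34.3928 / 26.9447 = 1.2764
MRP = 5.4% − 2.3% = 3.10%
E(R) = R_f + β × MRP = 2.3% + 1.2764 × 3.1% = 6.26%

6.26%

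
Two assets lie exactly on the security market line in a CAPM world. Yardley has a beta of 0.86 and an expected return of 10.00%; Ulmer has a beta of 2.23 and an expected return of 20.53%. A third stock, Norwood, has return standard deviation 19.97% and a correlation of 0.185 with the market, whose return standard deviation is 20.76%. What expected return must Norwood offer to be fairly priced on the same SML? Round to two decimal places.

4.76%

MRP = (20.53% − 10.00%) / (2.23 − 0.86) = 7.6861%
R_f = 10.00% − 0.86 × 7.6861% = 3.3900%
β_Norwood = ρ·σ_i/σ_m = 0.185 × 19.97 / 20.76 = 0.1780
E(R_Norwood) = R_f + β × MRP = 3.3900% + 0.1780 × 7.6861% = 4.76%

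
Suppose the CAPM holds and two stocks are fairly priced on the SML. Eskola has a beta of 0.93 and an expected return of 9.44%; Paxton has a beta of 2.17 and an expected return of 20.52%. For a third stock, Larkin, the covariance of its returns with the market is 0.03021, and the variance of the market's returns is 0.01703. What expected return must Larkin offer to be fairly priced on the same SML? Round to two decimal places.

16.98%

MRP = (20.52% − 9.44%) / (2.17 − 0.93) = 8.9355%
R_f = 9.44% − 0.93 × 8.9355% = 1.1300%
β_Larkin = Cov / Var(R_m) = 0.03021 / 0.01703 = 1.7739
E(R_Larkin) = R_f + β × MRP = 1.1300% + 1.7739 × 8.9355% = 16.98%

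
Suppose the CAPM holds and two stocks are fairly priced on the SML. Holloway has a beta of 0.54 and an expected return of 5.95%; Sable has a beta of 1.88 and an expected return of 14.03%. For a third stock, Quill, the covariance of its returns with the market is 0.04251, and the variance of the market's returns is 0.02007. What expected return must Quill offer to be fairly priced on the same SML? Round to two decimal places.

15.47%

MRP = (14.03% − 5.95%) / (1.88 − 0.54) = 6.0299%
R_f = 5.95% − 0.54 × 6.0299% = 2.6939%
β_Quill = Cov / Var(R_m) = 0.04251 / 0.02007 = 2.1181
E(R_Quill) = R_f + β × MRP = 2.6939% + 2.1181 × 6.0299% = 15.47%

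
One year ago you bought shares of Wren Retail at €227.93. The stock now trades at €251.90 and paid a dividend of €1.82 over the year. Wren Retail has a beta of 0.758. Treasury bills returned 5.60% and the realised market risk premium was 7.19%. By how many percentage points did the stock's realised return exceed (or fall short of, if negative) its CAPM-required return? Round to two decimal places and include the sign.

Realised HPR = (P1 + D1 − P0) / P0 = (251.90 + 1.82 − 227.93) / 227.93 = 25.79 / 227.93 = 11.3149%
CAPM required = R_f + β·MRP = 5.60% + 0.758 × 7.19% = 11.05002%
α = realised − required = 11.3149% − 11.05002% = +0.26%

+0.26%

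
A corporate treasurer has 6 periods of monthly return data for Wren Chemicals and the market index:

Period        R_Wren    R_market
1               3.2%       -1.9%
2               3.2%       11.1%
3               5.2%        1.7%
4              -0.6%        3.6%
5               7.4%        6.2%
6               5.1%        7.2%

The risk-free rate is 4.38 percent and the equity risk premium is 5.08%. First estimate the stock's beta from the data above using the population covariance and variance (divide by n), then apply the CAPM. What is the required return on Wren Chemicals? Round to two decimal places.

4.84%

Mean R_i = (3.2 + 3.2 + 5.2 − 0.6 + 7.4 + 5.1) / 6 = 3.9167%
Mean R_m = (-1.9 + 11.1 + 1.7 + 3.6 + 6.2 + 7.2) / 6 = 4.6500%
Σ(R_i − R̄_i)(R_m − R̄_m) = 9.4450  ⇒  Cov = 9.4450 / 6 = 1.5742
Σ(R_m − R̄_m)² = 103.2150  ⇒  Var(R_m) = 103.2150 / 6 = 17.2025
β = Cov / Var(R_m) = 1.5742 / 17.2025 = 0.0915
E(R) = R_f + β × MRP = 4.38% + 0.0915 × 5.08% = 4.84%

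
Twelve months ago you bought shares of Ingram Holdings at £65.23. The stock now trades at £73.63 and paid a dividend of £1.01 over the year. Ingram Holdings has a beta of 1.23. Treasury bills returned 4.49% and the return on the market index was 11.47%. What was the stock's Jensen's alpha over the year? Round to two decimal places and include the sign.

+1.35%

Realised HPR = (P1 + D1 − P0) / P0 = (73.63 + 1.01 − 65.23) / 65.23 = 9.41 / 65.23 = 14.4259%
MRP = 11.47% − 4.49% = 6.98%
CAPM required = R_f + β·MRP = 4.49% + 1.23 × 6.98% = 13.0754%
α = realised − required = 14.4259% − 13.0754% = +1.35%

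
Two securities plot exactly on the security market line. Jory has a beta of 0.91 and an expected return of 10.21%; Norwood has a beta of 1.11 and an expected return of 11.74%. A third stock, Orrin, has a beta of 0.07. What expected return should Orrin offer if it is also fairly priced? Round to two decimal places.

3.78%

MRP (SML slope) = (11.74% − 10.21%) / (1.11 − 0.91) = 1.53% / 0.20 = 7.6500%
R_f (intercept) = 10.21% − 0.91 × 7.6500% = 3.2485%
E(R_Orrin) = R_f + β × MRP = 3.2485% + 0.07 × 7.6500% = 3.78%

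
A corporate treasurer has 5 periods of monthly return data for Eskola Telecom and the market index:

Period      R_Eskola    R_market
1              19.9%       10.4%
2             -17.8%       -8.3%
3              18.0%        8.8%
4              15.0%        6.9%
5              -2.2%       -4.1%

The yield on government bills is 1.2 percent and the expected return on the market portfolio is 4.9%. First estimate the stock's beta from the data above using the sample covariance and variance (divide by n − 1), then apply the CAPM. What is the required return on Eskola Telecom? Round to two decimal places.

Mean R_i = (19.9 − 17.8 + 18.0 + 15.0 − 2.2) / 5 = 6.5800%
Mean R_m = (10.4 − 8.3 + 8.8 + 6.9 − 4.1) / 5 = 2.7400%
Σ(R_i − R̄_i)(R_m − R̄_m) = 535.4740  ⇒  Cov = 535.4740 / 4 = 133.8685
Σ(R_m − R̄_m)² = 281.3720  ⇒  Var(R_m) = 281.3720 / 4 = 70.3430
β = Cov / Var(R_m) = 133.8685 / 70.3430 = 1.9031
MRP = 4.9% − 1.2% = 3.70%
E(R) = R_f + β × MRP = 1.2% + 1.9031 × 3.7% = 8.24%

8.24%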